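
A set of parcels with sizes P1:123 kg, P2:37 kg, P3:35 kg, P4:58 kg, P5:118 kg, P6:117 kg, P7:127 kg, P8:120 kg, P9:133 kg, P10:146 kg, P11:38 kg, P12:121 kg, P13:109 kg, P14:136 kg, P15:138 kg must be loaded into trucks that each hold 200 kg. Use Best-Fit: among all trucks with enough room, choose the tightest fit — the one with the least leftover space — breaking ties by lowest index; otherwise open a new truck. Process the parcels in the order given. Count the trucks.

11

P1 (123 kg) → truck 1 (remaining 77 kg)
P2 (37 kg) → truck 1 (remaining 40 kg)
P3 (35 kg) → truck 1 (remaining 5 kg)
P4 (58 kg) → truck 2 (remaining 142 kg)
P5 (118 kg) → truck 2 (remaining 24 kg)
P6 (117 kg) → truck 3 (remaining 83 kg)
P7 (127 kg) → truck 4 (remaining 73 kg)
P8 (120 kg) → truck 5 (remaining 80 kg)
P9 (133 kg) → truck 6 (remaining 67 kg)
P10 (146 kg) → truck 7 (remaining 54 kg)
P11 (38 kg) → truck 7 (remaining 16 kg)
P12 (121 kg) → truck 8 (remaining 79 kg)
P13 (109 kg) → truck 9 (remaining 91 kg)
P14 (136 kg) → truck 10 (remaining 64 kg)
P15 (138 kg) → truck 11 (remaining 62 kg)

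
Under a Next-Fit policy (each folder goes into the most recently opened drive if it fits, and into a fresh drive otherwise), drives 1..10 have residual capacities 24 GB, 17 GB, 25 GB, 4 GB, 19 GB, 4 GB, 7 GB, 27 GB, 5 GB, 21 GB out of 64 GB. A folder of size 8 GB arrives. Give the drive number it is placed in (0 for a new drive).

Next-Fit only looks at drive 10, which has 21 GB free.
8 GB fits there.

10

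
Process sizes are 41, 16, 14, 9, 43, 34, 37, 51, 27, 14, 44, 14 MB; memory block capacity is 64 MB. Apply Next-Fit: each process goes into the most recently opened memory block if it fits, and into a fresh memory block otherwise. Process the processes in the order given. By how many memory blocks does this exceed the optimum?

Next-Fit: [41,16] [14,9] [43] [34] [37] [51] [27,14] [44,14] → 8 memory blocks.
Total size 344 MB; any packing needs at least ⌈344/64⌉ = 6 memory blocks.
An optimal packing achieves that bound: [51,9] [44,16] [43,14] [41,14] [37,27] [34,14] → 6 memory blocks.
Excess: 8 − 6 = 2.

2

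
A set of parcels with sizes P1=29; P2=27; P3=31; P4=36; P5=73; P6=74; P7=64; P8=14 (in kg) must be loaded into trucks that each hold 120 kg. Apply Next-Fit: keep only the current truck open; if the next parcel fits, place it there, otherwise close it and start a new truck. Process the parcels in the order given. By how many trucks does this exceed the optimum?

1

Next-Fit: [29,27,31] [36,73] [74] [64,14] → 4 trucks.
Total size 348 kg; any packing needs at least ⌈348/120⌉ = 3 trucks.
An optimal packing achieves that bound: [74,36] [73,31,14] [64,29,27] → 3 trucks.
Excess: 4 − 3 = 1.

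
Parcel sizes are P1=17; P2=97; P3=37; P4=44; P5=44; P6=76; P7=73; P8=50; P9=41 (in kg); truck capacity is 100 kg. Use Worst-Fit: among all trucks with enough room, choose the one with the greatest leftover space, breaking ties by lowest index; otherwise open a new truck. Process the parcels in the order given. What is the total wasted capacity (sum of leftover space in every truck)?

Put P1 (17 kg) in truck 1; 83 kg remain.
Put P2 (97 kg) in truck 2; 3 kg remain.
Put P3 (37 kg) in truck 1; 46 kg remain.
Put P4 (44 kg) in truck 1; 2 kg remain.
Put P5 (44 kg) in truck 3; 56 kg remain.
Put P6 (76 kg) in truck 4; 24 kg remain.
Put P7 (73 kg) in truck 5; 27 kg remain.
Put P8 (50 kg) in truck 3; 6 kg remain.
Put P9 (41 kg) in truck 6; 59 kg remain.
6 trucks × 100 kg = 600 kg; used 479 kg; unused 121 kg.

121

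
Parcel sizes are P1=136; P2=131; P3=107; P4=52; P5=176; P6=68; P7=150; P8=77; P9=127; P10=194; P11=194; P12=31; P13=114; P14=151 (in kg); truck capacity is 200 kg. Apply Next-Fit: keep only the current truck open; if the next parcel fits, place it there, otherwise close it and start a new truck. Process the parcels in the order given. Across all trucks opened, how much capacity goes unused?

692

truck 1: place P1 (136 kg), 64 kg left
truck 2: place P2 (131 kg), 69 kg left
truck 3: place P3 (107 kg), 93 kg left
truck 3: place P4 (52 kg), 41 kg left
truck 4: place P5 (176 kg), 24 kg left
truck 5: place P6 (68 kg), 132 kg left
truck 6: place P7 (150 kg), 50 kg left
truck 7: place P8 (77 kg), 123 kg left
truck 8: place P9 (127 kg), 73 kg left
truck 9: place P10 (194 kg), 6 kg left
truck 10: place P11 (194 kg), 6 kg left
truck 11: place P12 (31 kg), 169 kg left
truck 11: place P13 (114 kg), 55 kg left
truck 12: place P14 (151 kg), 49 kg left
12 trucks × 200 kg = 2400 kg; used 1708 kg; unused 692 kg.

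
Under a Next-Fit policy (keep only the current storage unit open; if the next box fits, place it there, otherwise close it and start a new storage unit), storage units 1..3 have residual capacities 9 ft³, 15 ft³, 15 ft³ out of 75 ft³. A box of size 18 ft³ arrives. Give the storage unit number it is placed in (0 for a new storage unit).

Next-Fit only looks at storage unit 3, which has 15 ft³ free.
18 ft³ does not fit, so a new storage unit is opened.

0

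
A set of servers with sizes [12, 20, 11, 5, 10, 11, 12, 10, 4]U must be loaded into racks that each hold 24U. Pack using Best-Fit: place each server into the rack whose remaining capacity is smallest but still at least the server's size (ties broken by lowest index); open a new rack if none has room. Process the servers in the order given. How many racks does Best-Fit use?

12U → rack 1 (remaining 12U)
20U → rack 2 (remaining 4U)
11U → rack 1 (remaining 1U)
5U → rack 3 (remaining 19U)
10U → rack 3 (remaining 9U)
11U → rack 4 (remaining 13U)
12U → rack 4 (remaining 1U)
10U → rack 5 (remaining 14U)
4U → rack 2 (remaining 0U)

5 racks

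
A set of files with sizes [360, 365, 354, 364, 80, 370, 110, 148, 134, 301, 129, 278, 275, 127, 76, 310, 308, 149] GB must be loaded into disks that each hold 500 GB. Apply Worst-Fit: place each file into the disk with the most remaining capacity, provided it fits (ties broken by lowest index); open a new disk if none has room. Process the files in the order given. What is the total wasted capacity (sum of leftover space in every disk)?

1262

disk 1: place 360 GB, 140 GB left
disk 2: place 365 GB, 135 GB left
disk 3: place 354 GB, 146 GB left
disk 4: place 364 GB, 136 GB left
disk 3: place 80 GB, 66 GB left
disk 5: place 370 GB, 130 GB left
disk 1: place 110 GB, 30 GB left
disk 6: place 148 GB, 352 GB left
disk 6: place 134 GB, 218 GB left
disk 7: place 301 GB, 199 GB left
disk 6: place 129 GB, 89 GB left
disk 8: place 278 GB, 222 GB left
disk 9: place 275 GB, 225 GB left
disk 9: place 127 GB, 98 GB left
disk 8: place 76 GB, 146 GB left
disk 10: place 310 GB, 190 GB left
disk 11: place 308 GB, 192 GB left
disk 7: place 149 GB, 50 GB left
11 disks × 500 GB = 5500 GB; used 4238 GB; unused 1262 GB.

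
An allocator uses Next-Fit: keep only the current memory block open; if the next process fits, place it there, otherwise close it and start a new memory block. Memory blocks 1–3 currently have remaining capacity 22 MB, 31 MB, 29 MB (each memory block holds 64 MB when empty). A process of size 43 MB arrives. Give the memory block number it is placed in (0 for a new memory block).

Next-Fit only looks at memory block 3, which has 29 MB free.
43 MB does not fit, so a new memory block is opened.

0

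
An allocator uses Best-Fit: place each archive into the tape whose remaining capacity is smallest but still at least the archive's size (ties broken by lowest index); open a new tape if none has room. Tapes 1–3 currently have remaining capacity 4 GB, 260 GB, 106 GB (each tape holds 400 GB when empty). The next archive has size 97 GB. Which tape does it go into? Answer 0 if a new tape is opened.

Tapes with room: tape 2 (260 GB), tape 3 (106 GB).
Tightest fit is tape 3 with 106 GB free.

3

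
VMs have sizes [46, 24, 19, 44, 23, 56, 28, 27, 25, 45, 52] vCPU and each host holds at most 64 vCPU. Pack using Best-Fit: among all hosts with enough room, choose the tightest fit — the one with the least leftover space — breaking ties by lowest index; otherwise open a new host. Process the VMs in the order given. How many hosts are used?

8 hosts

host 1: place 46 vCPU, 18 vCPU left
host 2: place 24 vCPU, 40 vCPU left
host 2: place 19 vCPU, 21 vCPU left
host 3: place 44 vCPU, 20 vCPU left
host 4: place 23 vCPU, 41 vCPU left
host 5: place 56 vCPU, 8 vCPU left
host 4: place 28 vCPU, 13 vCPU left
host 6: place 27 vCPU, 37 vCPU left
host 6: place 25 vCPU, 12 vCPU left
host 7: place 45 vCPU, 19 vCPU left
host 8: place 52 vCPU, 12 vCPU left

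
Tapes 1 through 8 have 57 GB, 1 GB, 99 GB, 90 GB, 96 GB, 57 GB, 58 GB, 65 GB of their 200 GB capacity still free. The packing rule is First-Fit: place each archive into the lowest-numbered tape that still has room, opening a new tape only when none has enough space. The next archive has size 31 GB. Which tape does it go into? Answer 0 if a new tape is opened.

1

Tapes with room: tape 1 (57 GB), tape 3 (99 GB), tape 4 (90 GB), tape 5 (96 GB), tape 6 (57 GB), tape 7 (58 GB), tape 8 (65 GB).
The first with room is tape 1.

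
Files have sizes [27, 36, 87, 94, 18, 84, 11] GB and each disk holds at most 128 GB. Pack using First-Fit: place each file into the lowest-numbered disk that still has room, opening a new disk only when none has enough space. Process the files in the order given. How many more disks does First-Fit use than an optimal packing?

1

First-Fit: [27,36,18,11] [87] [94] [84] → 4 disks.
Total size 357 GB; any packing needs at least ⌈357/128⌉ = 3 disks.
An optimal packing achieves that bound: [94,27] [87,36] [84,18,11] → 3 disks.
Excess: 4 − 3 = 1.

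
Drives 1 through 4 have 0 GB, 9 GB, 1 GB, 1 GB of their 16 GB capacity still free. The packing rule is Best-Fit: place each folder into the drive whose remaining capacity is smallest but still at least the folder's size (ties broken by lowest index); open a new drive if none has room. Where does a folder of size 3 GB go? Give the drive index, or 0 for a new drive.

Drives with room: drive 2 (9 GB).
Tightest fit is drive 2 with 9 GB free.

2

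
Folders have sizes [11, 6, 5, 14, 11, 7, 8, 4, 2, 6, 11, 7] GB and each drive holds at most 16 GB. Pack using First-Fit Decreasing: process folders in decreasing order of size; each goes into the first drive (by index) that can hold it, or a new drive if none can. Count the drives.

7 drives

Sorted descending: 14, 11, 11, 11, 8, 7, 7, 6, 6, 5, 4, 2.
Put 14 GB in drive 1; 2 GB remain.
Put 11 GB in drive 2; 5 GB remain.
Put 11 GB in drive 3; 5 GB remain.
Put 11 GB in drive 4; 5 GB remain.
Put 8 GB in drive 5; 8 GB remain.
Put 7 GB in drive 5; 1 GB remain.
Put 7 GB in drive 6; 9 GB remain.
Put 6 GB in drive 6; 3 GB remain.
Put 6 GB in drive 7; 10 GB remain.
Put 5 GB in drive 2; 0 GB remain.
Put 4 GB in drive 3; 1 GB remain.
Put 2 GB in drive 1; 0 GB remain.
Final drives: [14,2] [11,5] [11,4] [11] [8,7] [7,6] [6].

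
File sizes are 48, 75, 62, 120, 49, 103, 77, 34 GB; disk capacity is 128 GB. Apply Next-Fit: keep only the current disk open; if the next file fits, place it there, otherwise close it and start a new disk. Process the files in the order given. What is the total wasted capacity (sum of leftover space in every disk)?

200

Put 48 GB in disk 1; 80 GB remain.
Put 75 GB in disk 1; 5 GB remain.
Put 62 GB in disk 2; 66 GB remain.
Put 120 GB in disk 3; 8 GB remain.
Put 49 GB in disk 4; 79 GB remain.
Put 103 GB in disk 5; 25 GB remain.
Put 77 GB in disk 6; 51 GB remain.
Put 34 GB in disk 6; 17 GB remain.
6 disks × 128 GB = 768 GB; used 568 GB; unused 200 GB.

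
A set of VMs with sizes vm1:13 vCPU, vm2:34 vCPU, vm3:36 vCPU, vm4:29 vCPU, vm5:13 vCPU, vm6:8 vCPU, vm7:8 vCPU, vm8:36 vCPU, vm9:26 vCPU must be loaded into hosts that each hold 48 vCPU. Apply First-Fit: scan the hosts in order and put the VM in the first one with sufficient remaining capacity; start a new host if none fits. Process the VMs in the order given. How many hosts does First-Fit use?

5

vm1 (13 vCPU) → host 1 (remaining 35 vCPU)
vm2 (34 vCPU) → host 1 (remaining 1 vCPU)
vm3 (36 vCPU) → host 2 (remaining 12 vCPU)
vm4 (29 vCPU) → host 3 (remaining 19 vCPU)
vm5 (13 vCPU) → host 3 (remaining 6 vCPU)
vm6 (8 vCPU) → host 2 (remaining 4 vCPU)
vm7 (8 vCPU) → host 4 (remaining 40 vCPU)
vm8 (36 vCPU) → host 4 (remaining 4 vCPU)
vm9 (26 vCPU) → host 5 (remaining 22 vCPU)
Final hosts: [13,34] [36,8] [29,13] [8,36] [26].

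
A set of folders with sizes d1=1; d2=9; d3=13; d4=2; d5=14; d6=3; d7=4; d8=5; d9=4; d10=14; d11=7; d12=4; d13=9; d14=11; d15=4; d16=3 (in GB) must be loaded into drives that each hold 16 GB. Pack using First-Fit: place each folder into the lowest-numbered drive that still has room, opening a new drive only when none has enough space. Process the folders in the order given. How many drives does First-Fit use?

8 drives

d1 (1 GB) → drive 1 (remaining 15 GB)
d2 (9 GB) → drive 1 (remaining 6 GB)
d3 (13 GB) → drive 2 (remaining 3 GB)
d4 (2 GB) → drive 1 (remaining 4 GB)
d5 (14 GB) → drive 3 (remaining 2 GB)
d6 (3 GB) → drive 1 (remaining 1 GB)
d7 (4 GB) → drive 4 (remaining 12 GB)
d8 (5 GB) → drive 4 (remaining 7 GB)
d9 (4 GB) → drive 4 (remaining 3 GB)
d10 (14 GB) → drive 5 (remaining 2 GB)
d11 (7 GB) → drive 6 (remaining 9 GB)
d12 (4 GB) → drive 6 (remaining 5 GB)
d13 (9 GB) → drive 7 (remaining 7 GB)
d14 (11 GB) → drive 8 (remaining 5 GB)
d15 (4 GB) → drive 6 (remaining 1 GB)
d16 (3 GB) → drive 2 (remaining 0 GB)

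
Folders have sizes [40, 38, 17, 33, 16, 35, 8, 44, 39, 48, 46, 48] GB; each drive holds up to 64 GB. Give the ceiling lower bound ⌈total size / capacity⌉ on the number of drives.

7

Total size = 40 + 38 + 17 + 33 + 16 + 35 + 8 + 44 + 39 + 48 + 46 + 48 = 412 GB.
⌈412 / 64⌉ = 7.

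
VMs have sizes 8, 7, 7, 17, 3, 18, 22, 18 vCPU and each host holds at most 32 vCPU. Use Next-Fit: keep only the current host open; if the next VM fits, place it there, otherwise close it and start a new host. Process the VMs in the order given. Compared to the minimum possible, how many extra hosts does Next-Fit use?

1

Next-Fit: [8,7,7] [17,3] [18] [22] [18] → 5 hosts.
Total size 100 vCPU; any packing needs at least ⌈100/32⌉ = 4 hosts.
An optimal packing achieves that bound: [22,8] [18,7,7] [18,3] [17] → 4 hosts.
Excess: 5 − 4 = 1.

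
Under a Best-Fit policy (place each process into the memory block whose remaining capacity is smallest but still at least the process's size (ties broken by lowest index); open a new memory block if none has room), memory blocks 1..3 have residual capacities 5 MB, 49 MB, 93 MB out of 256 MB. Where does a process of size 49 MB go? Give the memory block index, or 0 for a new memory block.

Memory blocks with room: memory block 2 (49 MB), memory block 3 (93 MB).
Tightest fit is memory block 2 with 49 MB free.

2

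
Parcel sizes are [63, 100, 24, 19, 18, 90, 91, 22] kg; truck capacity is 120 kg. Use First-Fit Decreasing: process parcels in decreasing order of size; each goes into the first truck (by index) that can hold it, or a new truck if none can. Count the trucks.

Sorted descending: 100, 91, 90, 63, 24, 22, 19, 18.
100 kg → truck 1 (remaining 20 kg)
91 kg → truck 2 (remaining 29 kg)
90 kg → truck 3 (remaining 30 kg)
63 kg → truck 4 (remaining 57 kg)
24 kg → truck 2 (remaining 5 kg)
22 kg → truck 3 (remaining 8 kg)
19 kg → truck 1 (remaining 1 kg)
18 kg → truck 4 (remaining 39 kg)

4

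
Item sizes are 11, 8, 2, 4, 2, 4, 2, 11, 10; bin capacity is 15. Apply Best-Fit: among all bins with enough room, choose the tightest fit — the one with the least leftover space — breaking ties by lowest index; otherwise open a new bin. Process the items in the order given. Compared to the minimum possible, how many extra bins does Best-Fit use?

Best-Fit: [11,2,2] [8,4,2] [4,11] [10] → 4 bins.
Total size 54; any packing needs at least ⌈54/15⌉ = 4 bins.
So 4 is already optimal.

0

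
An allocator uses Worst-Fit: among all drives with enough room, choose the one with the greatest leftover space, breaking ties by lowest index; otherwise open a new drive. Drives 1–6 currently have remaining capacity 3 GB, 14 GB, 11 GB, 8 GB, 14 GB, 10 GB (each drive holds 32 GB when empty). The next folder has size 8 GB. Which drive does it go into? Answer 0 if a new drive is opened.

Drives with room: drive 2 (14 GB), drive 3 (11 GB), drive 4 (8 GB), drive 5 (14 GB), drive 6 (10 GB).
Most room is drive 2 with 14 GB free.

2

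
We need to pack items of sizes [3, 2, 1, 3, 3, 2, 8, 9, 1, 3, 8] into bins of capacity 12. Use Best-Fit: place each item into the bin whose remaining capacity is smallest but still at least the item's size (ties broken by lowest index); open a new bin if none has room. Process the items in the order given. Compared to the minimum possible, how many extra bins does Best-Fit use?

0

Best-Fit: [3,2,1,3,3] [2,8,1] [9,3] [8] → 4 bins.
Total size 43; any packing needs at least ⌈43/12⌉ = 4 bins.
So 4 is already optimal.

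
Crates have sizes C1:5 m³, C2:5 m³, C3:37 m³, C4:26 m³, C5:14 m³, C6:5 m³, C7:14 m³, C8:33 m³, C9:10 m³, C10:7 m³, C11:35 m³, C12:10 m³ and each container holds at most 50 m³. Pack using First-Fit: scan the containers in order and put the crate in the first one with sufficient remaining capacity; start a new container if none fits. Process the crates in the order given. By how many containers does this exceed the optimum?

First-Fit: [5,5,37] [26,14,5] [14,33] [10,7,10] [35] → 5 containers.
Total size 201 m³; any packing needs at least ⌈201/50⌉ = 5 containers.
So 5 is already optimal.

0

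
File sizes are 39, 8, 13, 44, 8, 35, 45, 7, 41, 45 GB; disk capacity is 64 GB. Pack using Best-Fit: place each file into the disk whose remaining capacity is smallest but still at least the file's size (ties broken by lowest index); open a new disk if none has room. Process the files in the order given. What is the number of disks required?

disk 1: place 39 GB, 25 GB left
disk 1: place 8 GB, 17 GB left
disk 1: place 13 GB, 4 GB left
disk 2: place 44 GB, 20 GB left
disk 2: place 8 GB, 12 GB left
disk 3: place 35 GB, 29 GB left
disk 4: place 45 GB, 19 GB left
disk 2: place 7 GB, 5 GB left
disk 5: place 41 GB, 23 GB left
disk 6: place 45 GB, 19 GB left
Final disks: [39,8,13] [44,8,7] [35] [45] [41] [45].

6 disks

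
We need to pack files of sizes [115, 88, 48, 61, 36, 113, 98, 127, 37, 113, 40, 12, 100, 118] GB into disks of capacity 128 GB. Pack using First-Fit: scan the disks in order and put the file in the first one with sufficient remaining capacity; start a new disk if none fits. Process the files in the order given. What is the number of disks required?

115 GB → disk 1 (remaining 13 GB)
88 GB → disk 2 (remaining 40 GB)
48 GB → disk 3 (remaining 80 GB)
61 GB → disk 3 (remaining 19 GB)
36 GB → disk 2 (remaining 4 GB)
113 GB → disk 4 (remaining 15 GB)
98 GB → disk 5 (remaining 30 GB)
127 GB → disk 6 (remaining 1 GB)
37 GB → disk 7 (remaining 91 GB)
113 GB → disk 8 (remaining 15 GB)
40 GB → disk 7 (remaining 51 GB)
12 GB → disk 1 (remaining 1 GB)
100 GB → disk 9 (remaining 28 GB)
118 GB → disk 10 (remaining 10 GB)
Final disks: [115,12] [88,36] [48,61] [113] [98] [127] [37,40] [113] [100] [118].

10 disks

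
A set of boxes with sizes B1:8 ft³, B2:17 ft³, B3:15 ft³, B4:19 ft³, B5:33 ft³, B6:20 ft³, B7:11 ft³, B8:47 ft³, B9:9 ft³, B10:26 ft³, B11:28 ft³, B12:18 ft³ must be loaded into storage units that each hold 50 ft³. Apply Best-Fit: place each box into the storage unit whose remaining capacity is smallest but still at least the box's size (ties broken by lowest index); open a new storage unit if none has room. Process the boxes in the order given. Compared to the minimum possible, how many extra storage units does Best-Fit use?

Best-Fit: [8,17,15,9] [19,20,11] [33] [47] [26] [28,18] → 6 storage units.
Total size 251 ft³; any packing needs at least ⌈251/50⌉ = 6 storage units.
So 6 is already optimal.

0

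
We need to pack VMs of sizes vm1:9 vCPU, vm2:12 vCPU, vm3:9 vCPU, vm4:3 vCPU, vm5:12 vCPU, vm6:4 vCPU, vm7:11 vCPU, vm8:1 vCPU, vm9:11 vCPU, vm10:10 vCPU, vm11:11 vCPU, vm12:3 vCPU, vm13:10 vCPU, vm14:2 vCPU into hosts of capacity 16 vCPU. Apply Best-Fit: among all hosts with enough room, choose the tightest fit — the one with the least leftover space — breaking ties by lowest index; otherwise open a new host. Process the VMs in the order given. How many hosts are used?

9

Put vm1 (9 vCPU) in host 1; 7 vCPU remain.
Put vm2 (12 vCPU) in host 2; 4 vCPU remain.
Put vm3 (9 vCPU) in host 3; 7 vCPU remain.
Put vm4 (3 vCPU) in host 2; 1 vCPU remain.
Put vm5 (12 vCPU) in host 4; 4 vCPU remain.
Put vm6 (4 vCPU) in host 4; 0 vCPU remain.
Put vm7 (11 vCPU) in host 5; 5 vCPU remain.
Put vm8 (1 vCPU) in host 2; 0 vCPU remain.
Put vm9 (11 vCPU) in host 6; 5 vCPU remain.
Put vm10 (10 vCPU) in host 7; 6 vCPU remain.
Put vm11 (11 vCPU) in host 8; 5 vCPU remain.
Put vm12 (3 vCPU) in host 5; 2 vCPU remain.
Put vm13 (10 vCPU) in host 9; 6 vCPU remain.
Put vm14 (2 vCPU) in host 5; 0 vCPU remain.
Final hosts: [9] [12,3,1] [9] [12,4] [11,3,2] [11] [10] [11] [10].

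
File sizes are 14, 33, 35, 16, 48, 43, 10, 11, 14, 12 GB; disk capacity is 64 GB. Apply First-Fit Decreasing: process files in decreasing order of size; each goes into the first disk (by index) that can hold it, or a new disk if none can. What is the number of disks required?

4

Sorted descending: 48, 43, 35, 33, 16, 14, 14, 12, 11, 10.
disk 1: place 48 GB, 16 GB left
disk 2: place 43 GB, 21 GB left
disk 3: place 35 GB, 29 GB left
disk 4: place 33 GB, 31 GB left
disk 1: place 16 GB, 0 GB left
disk 2: place 14 GB, 7 GB left
disk 3: place 14 GB, 15 GB left
disk 3: place 12 GB, 3 GB left
disk 4: place 11 GB, 20 GB left
disk 4: place 10 GB, 10 GB left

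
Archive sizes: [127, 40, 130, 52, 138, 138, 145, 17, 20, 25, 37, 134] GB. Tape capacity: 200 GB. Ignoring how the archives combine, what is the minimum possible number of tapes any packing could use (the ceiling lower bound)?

Total size = 127 + 40 + 130 + 52 + 138 + 138 + 145 + 17 + 20 + 25 + 37 + 134 = 1003 GB.
⌈1003 / 200⌉ = 6.

6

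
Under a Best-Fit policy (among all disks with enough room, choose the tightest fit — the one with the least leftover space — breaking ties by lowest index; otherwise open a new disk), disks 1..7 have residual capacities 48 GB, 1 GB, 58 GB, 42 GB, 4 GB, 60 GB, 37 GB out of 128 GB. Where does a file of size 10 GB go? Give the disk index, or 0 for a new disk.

Disks with room: disk 1 (48 GB), disk 3 (58 GB), disk 4 (42 GB), disk 6 (60 GB), disk 7 (37 GB).
Tightest fit is disk 7 with 37 GB free.

7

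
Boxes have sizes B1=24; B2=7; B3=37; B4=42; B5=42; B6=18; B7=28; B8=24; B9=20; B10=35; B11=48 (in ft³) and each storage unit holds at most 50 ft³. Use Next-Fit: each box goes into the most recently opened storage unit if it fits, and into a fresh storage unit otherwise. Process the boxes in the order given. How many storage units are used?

8 storage units

B1 (24 ft³) → storage unit 1 (remaining 26 ft³)
B2 (7 ft³) → storage unit 1 (remaining 19 ft³)
B3 (37 ft³) → storage unit 2 (remaining 13 ft³)
B4 (42 ft³) → storage unit 3 (remaining 8 ft³)
B5 (42 ft³) → storage unit 4 (remaining 8 ft³)
B6 (18 ft³) → storage unit 5 (remaining 32 ft³)
B7 (28 ft³) → storage unit 5 (remaining 4 ft³)
B8 (24 ft³) → storage unit 6 (remaining 26 ft³)
B9 (20 ft³) → storage unit 6 (remaining 6 ft³)
B10 (35 ft³) → storage unit 7 (remaining 15 ft³)
B11 (48 ft³) → storage unit 8 (remaining 2 ft³)
Final storage units: [24,7] [37] [42] [42] [18,28] [24,20] [35] [48].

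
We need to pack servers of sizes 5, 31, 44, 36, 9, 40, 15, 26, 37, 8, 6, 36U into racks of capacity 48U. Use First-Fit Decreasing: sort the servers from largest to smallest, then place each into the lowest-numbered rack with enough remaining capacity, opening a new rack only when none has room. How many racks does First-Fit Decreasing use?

7

Sorted descending: 44, 40, 37, 36, 36, 31, 26, 15, 9, 8, 6, 5.
Put 44U in rack 1; 4U remain.
Put 40U in rack 2; 8U remain.
Put 37U in rack 3; 11U remain.
Put 36U in rack 4; 12U remain.
Put 36U in rack 5; 12U remain.
Put 31U in rack 6; 17U remain.
Put 26U in rack 7; 22U remain.
Put 15U in rack 6; 2U remain.
Put 9U in rack 3; 2U remain.
Put 8U in rack 2; 0U remain.
Put 6U in rack 4; 6U remain.
Put 5U in rack 4; 1U remain.
Final racks: [44] [40,8] [37,9] [36,6,5] [36] [31,15] [26].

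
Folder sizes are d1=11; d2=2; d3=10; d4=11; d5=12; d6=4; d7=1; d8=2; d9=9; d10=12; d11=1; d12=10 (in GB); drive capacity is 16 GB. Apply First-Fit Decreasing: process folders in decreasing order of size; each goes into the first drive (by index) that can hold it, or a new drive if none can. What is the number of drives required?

7

Sorted descending: 12, 12, 11, 11, 10, 10, 9, 4, 2, 2, 1, 1.
drive 1: place 12 GB, 4 GB left
drive 2: place 12 GB, 4 GB left
drive 3: place 11 GB, 5 GB left
drive 4: place 11 GB, 5 GB left
drive 5: place 10 GB, 6 GB left
drive 6: place 10 GB, 6 GB left
drive 7: place 9 GB, 7 GB left
drive 1: place 4 GB, 0 GB left
drive 2: place 2 GB, 2 GB left
drive 2: place 2 GB, 0 GB left
drive 3: place 1 GB, 4 GB left
drive 3: place 1 GB, 3 GB left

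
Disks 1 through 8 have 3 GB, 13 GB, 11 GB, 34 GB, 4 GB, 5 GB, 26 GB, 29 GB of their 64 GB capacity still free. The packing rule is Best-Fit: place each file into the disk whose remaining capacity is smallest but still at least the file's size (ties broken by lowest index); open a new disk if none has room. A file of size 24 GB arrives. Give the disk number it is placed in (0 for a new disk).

7

Disks with room: disk 4 (34 GB), disk 7 (26 GB), disk 8 (29 GB).
Tightest fit is disk 7 with 26 GB free.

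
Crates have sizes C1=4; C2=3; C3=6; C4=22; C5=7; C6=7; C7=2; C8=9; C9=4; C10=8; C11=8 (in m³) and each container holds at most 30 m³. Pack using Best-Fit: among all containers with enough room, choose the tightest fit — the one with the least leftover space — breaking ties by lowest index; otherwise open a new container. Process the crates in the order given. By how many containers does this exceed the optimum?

Best-Fit: [4,3,6,7,2,4] [22,7] [9,8,8] → 3 containers.
Total size 80 m³; any packing needs at least ⌈80/30⌉ = 3 containers.
So 3 is already optimal.

0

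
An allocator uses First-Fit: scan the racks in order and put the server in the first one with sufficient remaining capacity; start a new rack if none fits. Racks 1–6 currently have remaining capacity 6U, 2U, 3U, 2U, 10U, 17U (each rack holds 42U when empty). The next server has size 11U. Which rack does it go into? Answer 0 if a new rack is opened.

Racks with room: rack 6 (17U).
The first with room is rack 6.

6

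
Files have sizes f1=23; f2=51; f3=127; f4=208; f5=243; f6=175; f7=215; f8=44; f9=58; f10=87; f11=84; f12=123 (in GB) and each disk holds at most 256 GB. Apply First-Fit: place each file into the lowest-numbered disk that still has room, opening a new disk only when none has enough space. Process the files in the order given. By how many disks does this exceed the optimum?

First-Fit: [23,51,127,44] [208] [243] [175,58] [215] [87,84] [123] → 7 disks.
Total size 1438 GB; any packing needs at least ⌈1438/256⌉ = 6 disks.
An optimal packing achieves that bound: [243] [215,23] [208,44] [175,58] [127,123] [87,84,51] → 6 disks.
Excess: 7 − 6 = 1.

1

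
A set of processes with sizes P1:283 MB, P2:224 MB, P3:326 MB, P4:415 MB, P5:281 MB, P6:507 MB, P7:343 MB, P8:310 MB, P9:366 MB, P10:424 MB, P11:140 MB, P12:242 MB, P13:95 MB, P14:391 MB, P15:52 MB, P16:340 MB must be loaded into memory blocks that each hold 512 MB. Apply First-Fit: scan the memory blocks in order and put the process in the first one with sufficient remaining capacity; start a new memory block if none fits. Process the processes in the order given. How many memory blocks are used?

Put P1 (283 MB) in memory block 1; 229 MB remain.
Put P2 (224 MB) in memory block 1; 5 MB remain.
Put P3 (326 MB) in memory block 2; 186 MB remain.
Put P4 (415 MB) in memory block 3; 97 MB remain.
Put P5 (281 MB) in memory block 4; 231 MB remain.
Put P6 (507 MB) in memory block 5; 5 MB remain.
Put P7 (343 MB) in memory block 6; 169 MB remain.
Put P8 (310 MB) in memory block 7; 202 MB remain.
Put P9 (366 MB) in memory block 8; 146 MB remain.
Put P10 (424 MB) in memory block 9; 88 MB remain.
Put P11 (140 MB) in memory block 2; 46 MB remain.
Put P12 (242 MB) in memory block 10; 270 MB remain.
Put P13 (95 MB) in memory block 3; 2 MB remain.
Put P14 (391 MB) in memory block 11; 121 MB remain.
Put P15 (52 MB) in memory block 4; 179 MB remain.
Put P16 (340 MB) in memory block 12; 172 MB remain.
Final memory blocks: [283,224] [326,140] [415,95] [281,52] [507] [343] [310] [366] [424] [242] [391] [340].

12 memory blocks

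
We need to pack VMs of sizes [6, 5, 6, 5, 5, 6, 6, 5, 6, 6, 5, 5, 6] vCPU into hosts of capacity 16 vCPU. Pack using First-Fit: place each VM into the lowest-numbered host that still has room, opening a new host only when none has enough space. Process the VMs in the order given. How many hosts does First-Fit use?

host 1: place 6 vCPU, 10 vCPU left
host 1: place 5 vCPU, 5 vCPU left
host 2: place 6 vCPU, 10 vCPU left
host 1: place 5 vCPU, 0 vCPU left
host 2: place 5 vCPU, 5 vCPU left
host 3: place 6 vCPU, 10 vCPU left
host 3: place 6 vCPU, 4 vCPU left
host 2: place 5 vCPU, 0 vCPU left
host 4: place 6 vCPU, 10 vCPU left
host 4: place 6 vCPU, 4 vCPU left
host 5: place 5 vCPU, 11 vCPU left
host 5: place 5 vCPU, 6 vCPU left
host 5: place 6 vCPU, 0 vCPU left
Final hosts: [6,5,5] [6,5,5] [6,6] [6,6] [5,5,6].

5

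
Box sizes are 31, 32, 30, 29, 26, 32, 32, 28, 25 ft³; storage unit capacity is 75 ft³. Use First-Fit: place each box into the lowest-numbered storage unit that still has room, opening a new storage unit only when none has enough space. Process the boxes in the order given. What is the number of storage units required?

5 storage units

31 ft³ → storage unit 1 (remaining 44 ft³)
32 ft³ → storage unit 1 (remaining 12 ft³)
30 ft³ → storage unit 2 (remaining 45 ft³)
29 ft³ → storage unit 2 (remaining 16 ft³)
26 ft³ → storage unit 3 (remaining 49 ft³)
32 ft³ → storage unit 3 (remaining 17 ft³)
32 ft³ → storage unit 4 (remaining 43 ft³)
28 ft³ → storage unit 4 (remaining 15 ft³)
25 ft³ → storage unit 5 (remaining 50 ft³)
Final storage units: [31,32] [30,29] [26,32] [32,28] [25].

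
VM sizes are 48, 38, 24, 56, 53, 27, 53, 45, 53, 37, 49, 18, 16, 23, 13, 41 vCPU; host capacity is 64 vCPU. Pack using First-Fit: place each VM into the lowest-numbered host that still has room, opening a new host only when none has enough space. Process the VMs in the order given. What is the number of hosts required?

Put 48 vCPU in host 1; 16 vCPU remain.
Put 38 vCPU in host 2; 26 vCPU remain.
Put 24 vCPU in host 2; 2 vCPU remain.
Put 56 vCPU in host 3; 8 vCPU remain.
Put 53 vCPU in host 4; 11 vCPU remain.
Put 27 vCPU in host 5; 37 vCPU remain.
Put 53 vCPU in host 6; 11 vCPU remain.
Put 45 vCPU in host 7; 19 vCPU remain.
Put 53 vCPU in host 8; 11 vCPU remain.
Put 37 vCPU in host 5; 0 vCPU remain.
Put 49 vCPU in host 9; 15 vCPU remain.
Put 18 vCPU in host 7; 1 vCPU remain.
Put 16 vCPU in host 1; 0 vCPU remain.
Put 23 vCPU in host 10; 41 vCPU remain.
Put 13 vCPU in host 9; 2 vCPU remain.
Put 41 vCPU in host 10; 0 vCPU remain.
Final hosts: [48,16] [38,24] [56] [53] [27,37] [53] [45,18] [53] [49,13] [23,41].

10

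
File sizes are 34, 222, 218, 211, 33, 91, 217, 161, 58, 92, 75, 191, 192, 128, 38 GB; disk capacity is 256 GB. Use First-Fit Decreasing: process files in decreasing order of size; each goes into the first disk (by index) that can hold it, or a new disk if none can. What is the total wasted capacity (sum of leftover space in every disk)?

343

Sorted descending: 222, 218, 217, 211, 192, 191, 161, 128, 92, 91, 75, 58, 38, 34, 33.
disk 1: place 222 GB, 34 GB left
disk 2: place 218 GB, 38 GB left
disk 3: place 217 GB, 39 GB left
disk 4: place 211 GB, 45 GB left
disk 5: place 192 GB, 64 GB left
disk 6: place 191 GB, 65 GB left
disk 7: place 161 GB, 95 GB left
disk 8: place 128 GB, 128 GB left
disk 7: place 92 GB, 3 GB left
disk 8: place 91 GB, 37 GB left
disk 9: place 75 GB, 181 GB left
disk 5: place 58 GB, 6 GB left
disk 2: place 38 GB, 0 GB left
disk 1: place 34 GB, 0 GB left
disk 3: place 33 GB, 6 GB left
9 disks × 256 GB = 2304 GB; used 1961 GB; unused 343 GB.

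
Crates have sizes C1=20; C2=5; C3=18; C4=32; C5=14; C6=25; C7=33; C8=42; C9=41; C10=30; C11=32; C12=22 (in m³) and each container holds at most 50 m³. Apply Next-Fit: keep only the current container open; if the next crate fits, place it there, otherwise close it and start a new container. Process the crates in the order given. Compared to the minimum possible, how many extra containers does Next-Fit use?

Next-Fit: [20,5,18] [32,14] [25] [33] [42] [41] [30] [32] [22] → 9 containers.
Total size 314 m³; any packing needs at least ⌈314/50⌉ = 7 containers.
An optimal packing achieves that bound: [42,5] [41] [33,14] [32,18] [32] [30,20] [25,22] → 7 containers.
Excess: 9 − 7 = 2.

2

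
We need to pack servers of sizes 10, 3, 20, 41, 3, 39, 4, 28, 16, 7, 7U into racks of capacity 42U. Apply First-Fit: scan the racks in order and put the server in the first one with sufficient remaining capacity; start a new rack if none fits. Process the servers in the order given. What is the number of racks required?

10U → rack 1 (remaining 32U)
3U → rack 1 (remaining 29U)
20U → rack 1 (remaining 9U)
41U → rack 2 (remaining 1U)
3U → rack 1 (remaining 6U)
39U → rack 3 (remaining 3U)
4U → rack 1 (remaining 2U)
28U → rack 4 (remaining 14U)
16U → rack 5 (remaining 26U)
7U → rack 4 (remaining 7U)
7U → rack 4 (remaining 0U)

5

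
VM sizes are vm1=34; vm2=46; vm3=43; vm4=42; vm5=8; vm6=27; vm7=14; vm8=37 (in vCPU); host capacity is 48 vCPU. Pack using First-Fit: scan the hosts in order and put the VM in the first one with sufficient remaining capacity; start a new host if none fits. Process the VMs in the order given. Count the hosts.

6 hosts

Put vm1 (34 vCPU) in host 1; 14 vCPU remain.
Put vm2 (46 vCPU) in host 2; 2 vCPU remain.
Put vm3 (43 vCPU) in host 3; 5 vCPU remain.
Put vm4 (42 vCPU) in host 4; 6 vCPU remain.
Put vm5 (8 vCPU) in host 1; 6 vCPU remain.
Put vm6 (27 vCPU) in host 5; 21 vCPU remain.
Put vm7 (14 vCPU) in host 5; 7 vCPU remain.
Put vm8 (37 vCPU) in host 6; 11 vCPU remain.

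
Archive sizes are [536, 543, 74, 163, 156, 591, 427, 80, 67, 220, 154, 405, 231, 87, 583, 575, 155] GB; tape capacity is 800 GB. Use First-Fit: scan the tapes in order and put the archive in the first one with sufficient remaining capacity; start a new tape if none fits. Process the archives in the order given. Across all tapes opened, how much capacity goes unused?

tape 1: place 536 GB, 264 GB left
tape 2: place 543 GB, 257 GB left
tape 1: place 74 GB, 190 GB left
tape 1: place 163 GB, 27 GB left
tape 2: place 156 GB, 101 GB left
tape 3: place 591 GB, 209 GB left
tape 4: place 427 GB, 373 GB left
tape 2: place 80 GB, 21 GB left
tape 3: place 67 GB, 142 GB left
tape 4: place 220 GB, 153 GB left
tape 5: place 154 GB, 646 GB left
tape 5: place 405 GB, 241 GB left
tape 5: place 231 GB, 10 GB left
tape 3: place 87 GB, 55 GB left
tape 6: place 583 GB, 217 GB left
tape 7: place 575 GB, 225 GB left
tape 6: place 155 GB, 62 GB left
7 tapes × 800 GB = 5600 GB; used 5047 GB; unused 553 GB.

553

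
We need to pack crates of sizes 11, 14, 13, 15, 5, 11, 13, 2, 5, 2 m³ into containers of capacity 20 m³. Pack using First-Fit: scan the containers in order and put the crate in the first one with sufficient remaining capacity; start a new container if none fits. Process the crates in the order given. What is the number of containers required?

6

Put 11 m³ in container 1; 9 m³ remain.
Put 14 m³ in container 2; 6 m³ remain.
Put 13 m³ in container 3; 7 m³ remain.
Put 15 m³ in container 4; 5 m³ remain.
Put 5 m³ in container 1; 4 m³ remain.
Put 11 m³ in container 5; 9 m³ remain.
Put 13 m³ in container 6; 7 m³ remain.
Put 2 m³ in container 1; 2 m³ remain.
Put 5 m³ in container 2; 1 m³ remain.
Put 2 m³ in container 1; 0 m³ remain.
Final containers: [11,5,2,2] [14,5] [13] [15] [11] [13].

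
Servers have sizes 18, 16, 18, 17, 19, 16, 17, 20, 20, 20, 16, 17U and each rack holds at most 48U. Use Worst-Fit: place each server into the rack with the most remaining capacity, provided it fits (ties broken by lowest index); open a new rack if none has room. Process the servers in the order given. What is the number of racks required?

rack 1: place 18U, 30U left
rack 1: place 16U, 14U left
rack 2: place 18U, 30U left
rack 2: place 17U, 13U left
rack 3: place 19U, 29U left
rack 3: place 16U, 13U left
rack 4: place 17U, 31U left
rack 4: place 20U, 11U left
rack 5: place 20U, 28U left
rack 5: place 20U, 8U left
rack 6: place 16U, 32U left
rack 6: place 17U, 15U left
Final racks: [18,16] [18,17] [19,16] [17,20] [20,20] [16,17].

6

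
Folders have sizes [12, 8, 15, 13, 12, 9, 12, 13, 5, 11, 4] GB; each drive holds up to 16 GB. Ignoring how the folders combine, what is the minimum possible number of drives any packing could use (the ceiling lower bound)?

Total size = 12 + 8 + 15 + 13 + 12 + 9 + 12 + 13 + 5 + 11 + 4 = 114 GB.
⌈114 / 16⌉ = 8.

8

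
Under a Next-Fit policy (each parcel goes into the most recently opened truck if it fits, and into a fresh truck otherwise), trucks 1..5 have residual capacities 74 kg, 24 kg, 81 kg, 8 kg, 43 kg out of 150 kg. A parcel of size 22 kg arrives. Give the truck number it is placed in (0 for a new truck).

5

Next-Fit only looks at truck 5, which has 43 kg free.
22 kg fits there.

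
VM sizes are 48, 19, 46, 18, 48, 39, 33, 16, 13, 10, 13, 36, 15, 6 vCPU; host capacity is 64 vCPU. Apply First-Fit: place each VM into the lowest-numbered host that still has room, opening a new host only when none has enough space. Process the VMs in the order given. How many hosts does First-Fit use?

7

48 vCPU → host 1 (remaining 16 vCPU)
19 vCPU → host 2 (remaining 45 vCPU)
46 vCPU → host 3 (remaining 18 vCPU)
18 vCPU → host 2 (remaining 27 vCPU)
48 vCPU → host 4 (remaining 16 vCPU)
39 vCPU → host 5 (remaining 25 vCPU)
33 vCPU → host 6 (remaining 31 vCPU)
16 vCPU → host 1 (remaining 0 vCPU)
13 vCPU → host 2 (remaining 14 vCPU)
10 vCPU → host 2 (remaining 4 vCPU)
13 vCPU → host 3 (remaining 5 vCPU)
36 vCPU → host 7 (remaining 28 vCPU)
15 vCPU → host 4 (remaining 1 vCPU)
6 vCPU → host 5 (remaining 19 vCPU)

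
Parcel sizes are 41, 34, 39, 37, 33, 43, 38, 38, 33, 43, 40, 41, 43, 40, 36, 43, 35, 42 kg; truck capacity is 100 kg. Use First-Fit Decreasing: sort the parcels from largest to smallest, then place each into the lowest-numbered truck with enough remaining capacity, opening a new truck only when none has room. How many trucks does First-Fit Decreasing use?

9

Sorted descending: 43, 43, 43, 43, 42, 41, 41, 40, 40, 39, 38, 38, 37, 36, 35, 34, 33, 33.
Put 43 kg in truck 1; 57 kg remain.
Put 43 kg in truck 1; 14 kg remain.
Put 43 kg in truck 2; 57 kg remain.
Put 43 kg in truck 2; 14 kg remain.
Put 42 kg in truck 3; 58 kg remain.
Put 41 kg in truck 3; 17 kg remain.
Put 41 kg in truck 4; 59 kg remain.
Put 40 kg in truck 4; 19 kg remain.
Put 40 kg in truck 5; 60 kg remain.
Put 39 kg in truck 5; 21 kg remain.
Put 38 kg in truck 6; 62 kg remain.
Put 38 kg in truck 6; 24 kg remain.
Put 37 kg in truck 7; 63 kg remain.
Put 36 kg in truck 7; 27 kg remain.
Put 35 kg in truck 8; 65 kg remain.
Put 34 kg in truck 8; 31 kg remain.
Put 33 kg in truck 9; 67 kg remain.
Put 33 kg in truck 9; 34 kg remain.
Final trucks: [43,43] [43,43] [42,41] [41,40] [40,39] [38,38] [37,36] [35,34] [33,33].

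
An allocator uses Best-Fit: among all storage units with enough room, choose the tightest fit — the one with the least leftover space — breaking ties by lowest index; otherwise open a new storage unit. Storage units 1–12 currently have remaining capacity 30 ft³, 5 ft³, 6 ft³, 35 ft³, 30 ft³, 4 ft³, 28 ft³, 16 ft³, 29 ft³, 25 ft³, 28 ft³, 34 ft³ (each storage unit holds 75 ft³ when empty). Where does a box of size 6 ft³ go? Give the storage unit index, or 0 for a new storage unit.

Storage units with room: storage unit 1 (30 ft³), storage unit 3 (6 ft³), storage unit 4 (35 ft³), storage unit 5 (30 ft³), storage unit 7 (28 ft³), storage unit 8 (16 ft³), storage unit 9 (29 ft³), storage unit 10 (25 ft³), storage unit 11 (28 ft³), storage unit 12 (34 ft³).
Tightest fit is storage unit 3 with 6 ft³ free.

3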